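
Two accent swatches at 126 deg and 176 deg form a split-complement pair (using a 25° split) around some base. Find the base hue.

331°

The accents sit 25° either side of the complement, so the complement is their short-arc midpoint on the wheel.
Short-arc midpoint of 126° and 176°: 151°.
Base is 180° from the complement: 151 − 180 = -29 → -29 + 360 = 331°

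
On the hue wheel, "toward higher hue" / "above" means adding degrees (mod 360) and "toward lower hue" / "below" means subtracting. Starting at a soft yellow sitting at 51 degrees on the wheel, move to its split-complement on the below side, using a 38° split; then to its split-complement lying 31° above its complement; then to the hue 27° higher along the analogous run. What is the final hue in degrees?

51 + 142 = 193°   (split-comp 38° ↓)
193 + 211 = 404 → 404 − 360 = 44°   (split-comp 31° ↑)
44 + 27 = 71°   (analog 27° ↑)

71°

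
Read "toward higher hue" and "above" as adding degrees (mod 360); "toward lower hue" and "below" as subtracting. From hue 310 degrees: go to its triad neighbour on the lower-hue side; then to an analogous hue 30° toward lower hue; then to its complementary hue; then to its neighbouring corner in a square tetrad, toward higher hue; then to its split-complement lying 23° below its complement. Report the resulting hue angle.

−120° (triadic ↓): 310 − 120 = 190°
−30° (analog 30° ↓): 190 − 30 = 160°
+180° (complement): 160 + 180 = 340°
+90° (square ↑): 340 + 90 = 430 → 430 − 360 = 70°
+157° (split-comp 23° ↓): 70 + 157 = 227°

227°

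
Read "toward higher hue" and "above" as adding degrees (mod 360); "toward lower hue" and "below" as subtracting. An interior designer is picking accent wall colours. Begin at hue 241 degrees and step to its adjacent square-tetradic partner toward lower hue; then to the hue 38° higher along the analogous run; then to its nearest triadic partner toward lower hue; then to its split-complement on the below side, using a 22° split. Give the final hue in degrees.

−90° (square ↓): 241 − 90 = 151°
+38° (analog 38° ↑): 151 + 38 = 189°
−120° (triadic ↓): 189 − 120 = 69°
+158° (split-comp 22° ↓): 69 + 158 = 227°

227°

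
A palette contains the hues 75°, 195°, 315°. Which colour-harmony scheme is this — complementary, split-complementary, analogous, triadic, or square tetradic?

triadic

Sort the hues: 75°, 195°, 315°.
Successive gaps around the wheel: 120°, 120°, 120°.
Three hues equally spaced 120° apart form a triad.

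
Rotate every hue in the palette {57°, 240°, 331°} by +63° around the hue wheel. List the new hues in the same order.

57 + 63 = 120°
240 + 63 = 303°
331 + 63 = 394 → 394 − 360 = 34°

120°, 303°, 34°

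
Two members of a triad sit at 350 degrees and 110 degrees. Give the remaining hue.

A triad spaces three hues 120° apart.
The full set is {110°, 230°, 350°}.

230°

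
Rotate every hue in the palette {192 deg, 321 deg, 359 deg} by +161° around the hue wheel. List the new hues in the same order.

353°, 122°, 160°

192 + 161 = 353°
321 + 161 = 482 → 482 − 360 = 122°
359 + 161 = 520 → 520 − 360 = 160°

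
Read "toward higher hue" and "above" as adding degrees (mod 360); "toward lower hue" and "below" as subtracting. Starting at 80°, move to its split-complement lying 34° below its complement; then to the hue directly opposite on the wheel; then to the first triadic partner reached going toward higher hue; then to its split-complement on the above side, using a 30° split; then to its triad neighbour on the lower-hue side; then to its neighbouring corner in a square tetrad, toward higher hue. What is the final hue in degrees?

split-comp 34° ↓ +146°: 80 + 146 = 226°
complement +180°: 226 + 180 = 406 → 406 − 360 = 46°
triadic ↑ +120°: 46 + 120 = 166°
split-comp 30° ↑ +210°: 166 + 210 = 376 → 376 − 360 = 16°
triadic ↓ −120°: 16 − 120 = -104 → -104 + 360 = 256°
square ↑ +90°: 256 + 90 = 346°

346°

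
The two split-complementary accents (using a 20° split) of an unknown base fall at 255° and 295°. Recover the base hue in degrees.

The accents sit 20° either side of the complement, so the complement is their short-arc midpoint on the wheel.
Short-arc midpoint of 255° and 295°: 275°.
Base is 180° from the complement: 275 − 180 = 95°

95°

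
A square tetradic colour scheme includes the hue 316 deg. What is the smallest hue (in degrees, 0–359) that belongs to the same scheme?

46°

A square tetradic scheme places four hues every 90°.
The full set through 316° is {46°, 136°, 226°, 316°}.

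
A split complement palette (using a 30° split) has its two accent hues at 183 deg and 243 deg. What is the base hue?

The accents sit 30° either side of the complement, so the complement is their short-arc midpoint on the wheel.
Short-arc midpoint of 183° and 243°: 213°.
Base is 180° from the complement: 213 − 180 = 33°

33°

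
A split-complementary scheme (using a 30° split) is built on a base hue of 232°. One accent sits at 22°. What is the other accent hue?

82°

Split-complementary hues sit 30° either side of the complement.
Complement of the base 232°: 232 + 180 = 412 → 412 − 360 = 52°
The given accent 22° is 30° one side of 52°; the other accent sits 30° the other side: 52 + 30 = 82°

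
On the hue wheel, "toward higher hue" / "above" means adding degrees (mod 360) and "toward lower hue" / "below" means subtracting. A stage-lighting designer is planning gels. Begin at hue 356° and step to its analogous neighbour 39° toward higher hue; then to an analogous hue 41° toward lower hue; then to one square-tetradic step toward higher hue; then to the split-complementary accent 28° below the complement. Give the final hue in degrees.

+39° (analog 39° ↑): 356 + 39 = 395 → 395 − 360 = 35°
−41° (analog 41° ↓): 35 − 41 = -6 → -6 + 360 = 354°
+90° (square ↑): 354 + 90 = 444 → 444 − 360 = 84°
+152° (split-comp 28° ↓): 84 + 152 = 236°

236°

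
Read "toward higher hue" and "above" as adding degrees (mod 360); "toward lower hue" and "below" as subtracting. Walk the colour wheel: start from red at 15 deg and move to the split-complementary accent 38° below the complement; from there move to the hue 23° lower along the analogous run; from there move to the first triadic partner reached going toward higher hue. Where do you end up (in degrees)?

+142° (split-comp 38° ↓): 15 + 142 = 157°
−23° (analog 23° ↓): 157 − 23 = 134°
+120° (triadic ↑): 134 + 120 = 254°

254°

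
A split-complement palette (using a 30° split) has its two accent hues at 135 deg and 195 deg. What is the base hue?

345°

The accents sit 30° either side of the complement, so the complement is their short-arc midpoint on the wheel.
Short-arc midpoint of 135° and 195°: 165°.
Base is 180° from the complement: 165 − 180 = -15 → -15 + 360 = 345°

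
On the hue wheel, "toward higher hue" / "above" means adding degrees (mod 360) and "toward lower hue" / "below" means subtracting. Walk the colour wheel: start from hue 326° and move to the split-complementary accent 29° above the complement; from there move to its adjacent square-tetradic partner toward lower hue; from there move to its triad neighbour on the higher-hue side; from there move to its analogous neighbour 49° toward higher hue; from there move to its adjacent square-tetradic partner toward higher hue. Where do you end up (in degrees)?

344°

326 + 209 = 535 → 535 − 360 = 175°   (split-comp 29° ↑)
175 − 90 = 85°   (square ↓)
85 + 120 = 205°   (triadic ↑)
205 + 49 = 254°   (analog 49° ↑)
254 + 90 = 344°   (square ↑)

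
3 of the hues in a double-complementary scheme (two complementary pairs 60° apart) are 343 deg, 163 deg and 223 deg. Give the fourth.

43°

A rectangular tetradic uses two complementary pairs 60° apart: offsets 0°, 60°, 180°, 240°.
Among {163°, 223°, 343°}, 163° and 343° are a 180° pair.
The remaining hue 223° needs its own complement: 223 + 180 = 403 → 403 − 360 = 43°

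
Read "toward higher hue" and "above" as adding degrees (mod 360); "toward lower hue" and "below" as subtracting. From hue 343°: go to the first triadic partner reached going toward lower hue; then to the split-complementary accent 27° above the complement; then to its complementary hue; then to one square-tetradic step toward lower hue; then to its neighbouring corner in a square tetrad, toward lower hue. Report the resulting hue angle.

343 − 120 = 223°   (triadic ↓)
223 + 207 = 430 → 430 − 360 = 70°   (split-comp 27° ↑)
70 + 180 = 250°   (complement)
250 − 90 = 160°   (square ↓)
160 − 90 = 70°   (square ↓)

70°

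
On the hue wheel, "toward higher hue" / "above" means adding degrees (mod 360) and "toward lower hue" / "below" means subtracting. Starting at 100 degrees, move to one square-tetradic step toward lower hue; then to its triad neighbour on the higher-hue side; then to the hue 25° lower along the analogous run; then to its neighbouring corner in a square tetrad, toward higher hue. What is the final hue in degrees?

195°

100 − 90 = 10°   (square ↓)
10 + 120 = 130°   (triadic ↑)
130 − 25 = 105°   (analog 25° ↓)
105 + 90 = 195°   (square ↑)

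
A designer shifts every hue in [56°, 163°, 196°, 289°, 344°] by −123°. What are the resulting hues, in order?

56 − 123 = -67 → -67 + 360 = 293°
163 − 123 = 40°
196 − 123 = 73°
289 − 123 = 166°
344 − 123 = 221°

293°, 40°, 73°, 166°, 221°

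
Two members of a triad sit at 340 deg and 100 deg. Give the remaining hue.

220°

A triad spaces three hues 120° apart.
The full set is {100°, 220°, 340°}.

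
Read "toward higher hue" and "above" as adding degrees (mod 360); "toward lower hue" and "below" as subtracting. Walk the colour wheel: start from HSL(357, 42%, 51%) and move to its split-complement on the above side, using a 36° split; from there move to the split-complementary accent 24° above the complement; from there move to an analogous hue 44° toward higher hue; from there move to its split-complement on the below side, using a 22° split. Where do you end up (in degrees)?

+216° (split-comp 36° ↑): 357 + 216 = 573 → 573 − 360 = 213°
+204° (split-comp 24° ↑): 213 + 204 = 417 → 417 − 360 = 57°
+44° (analog 44° ↑): 57 + 44 = 101°
+158° (split-comp 22° ↓): 101 + 158 = 259°

259°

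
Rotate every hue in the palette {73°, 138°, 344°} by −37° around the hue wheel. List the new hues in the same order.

73 − 37 = 36°
138 − 37 = 101°
344 − 37 = 307°

36°, 101°, 307°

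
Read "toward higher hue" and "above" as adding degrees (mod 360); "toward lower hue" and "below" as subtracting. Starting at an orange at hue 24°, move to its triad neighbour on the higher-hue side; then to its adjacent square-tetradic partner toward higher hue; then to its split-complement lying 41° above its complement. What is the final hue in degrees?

95°

+120° (triadic ↑): 24 + 120 = 144°
+90° (square ↑): 144 + 90 = 234°
+221° (split-comp 41° ↑): 234 + 221 = 455 → 455 − 360 = 95°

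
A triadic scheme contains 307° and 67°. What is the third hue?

A triad spaces three hues 120° apart.
The full set is {67°, 187°, 307°}.

187°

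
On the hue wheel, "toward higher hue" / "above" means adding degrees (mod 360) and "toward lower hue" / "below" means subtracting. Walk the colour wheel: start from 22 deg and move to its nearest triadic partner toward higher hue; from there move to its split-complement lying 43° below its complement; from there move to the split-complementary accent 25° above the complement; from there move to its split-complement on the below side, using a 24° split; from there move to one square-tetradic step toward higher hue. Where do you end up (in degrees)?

10°

triadic ↑ +120°: 22 + 120 = 142°
split-comp 43° ↓ +137°: 142 + 137 = 279°
split-comp 25° ↑ +205°: 279 + 205 = 484 → 484 − 360 = 124°
split-comp 24° ↓ +156°: 124 + 156 = 280°
square ↑ +90°: 280 + 90 = 370 → 370 − 360 = 10°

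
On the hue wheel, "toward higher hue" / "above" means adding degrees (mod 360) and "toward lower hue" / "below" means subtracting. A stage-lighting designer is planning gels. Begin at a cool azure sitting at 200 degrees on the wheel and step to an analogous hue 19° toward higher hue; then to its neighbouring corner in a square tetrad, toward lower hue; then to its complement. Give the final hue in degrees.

200 + 19 = 219°   (analog 19° ↑)
219 − 90 = 129°   (square ↓)
129 + 180 = 309°   (complement)

309°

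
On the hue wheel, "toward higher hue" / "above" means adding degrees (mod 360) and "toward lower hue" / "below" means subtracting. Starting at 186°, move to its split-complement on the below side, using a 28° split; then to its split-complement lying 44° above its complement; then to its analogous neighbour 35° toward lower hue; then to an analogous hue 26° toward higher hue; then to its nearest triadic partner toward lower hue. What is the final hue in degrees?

73°

split-comp 28° ↓ +152°: 186 + 152 = 338°
split-comp 44° ↑ +224°: 338 + 224 = 562 → 562 − 360 = 202°
analog 35° ↓ −35°: 202 − 35 = 167°
analog 26° ↑ +26°: 167 + 26 = 193°
triadic ↓ −120°: 193 − 120 = 73°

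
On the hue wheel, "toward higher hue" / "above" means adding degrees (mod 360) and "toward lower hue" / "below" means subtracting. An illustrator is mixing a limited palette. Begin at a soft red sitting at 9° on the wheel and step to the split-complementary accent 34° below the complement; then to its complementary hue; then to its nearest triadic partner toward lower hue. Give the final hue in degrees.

9 + 146 = 155°   (split-comp 34° ↓)
155 + 180 = 335°   (complement)
335 − 120 = 215°   (triadic ↓)

215°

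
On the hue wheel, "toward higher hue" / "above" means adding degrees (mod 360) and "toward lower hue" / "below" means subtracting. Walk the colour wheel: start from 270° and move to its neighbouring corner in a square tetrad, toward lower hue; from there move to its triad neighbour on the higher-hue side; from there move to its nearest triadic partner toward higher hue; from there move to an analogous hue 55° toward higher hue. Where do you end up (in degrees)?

−90° (square ↓): 270 − 90 = 180°
+120° (triadic ↑): 180 + 120 = 300°
+120° (triadic ↑): 300 + 120 = 420 → 420 − 360 = 60°
+55° (analog 55° ↑): 60 + 55 = 115°

115°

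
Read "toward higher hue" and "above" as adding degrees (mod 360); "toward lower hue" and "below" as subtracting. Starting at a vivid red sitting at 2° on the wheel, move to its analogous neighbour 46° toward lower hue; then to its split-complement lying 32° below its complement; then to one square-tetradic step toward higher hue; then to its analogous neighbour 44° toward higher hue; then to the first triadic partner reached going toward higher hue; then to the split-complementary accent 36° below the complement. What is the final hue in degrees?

142°

−46° (analog 46° ↓): 2 − 46 = -44 → -44 + 360 = 316°
+148° (split-comp 32° ↓): 316 + 148 = 464 → 464 − 360 = 104°
+90° (square ↑): 104 + 90 = 194°
+44° (analog 44° ↑): 194 + 44 = 238°
+120° (triadic ↑): 238 + 120 = 358°
+144° (split-comp 36° ↓): 358 + 144 = 502 → 502 − 360 = 142°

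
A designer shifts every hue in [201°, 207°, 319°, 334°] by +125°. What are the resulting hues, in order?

201 + 125 = 326°
207 + 125 = 332°
319 + 125 = 444 → 444 − 360 = 84°
334 + 125 = 459 → 459 − 360 = 99°

326°, 332°, 84°, 99°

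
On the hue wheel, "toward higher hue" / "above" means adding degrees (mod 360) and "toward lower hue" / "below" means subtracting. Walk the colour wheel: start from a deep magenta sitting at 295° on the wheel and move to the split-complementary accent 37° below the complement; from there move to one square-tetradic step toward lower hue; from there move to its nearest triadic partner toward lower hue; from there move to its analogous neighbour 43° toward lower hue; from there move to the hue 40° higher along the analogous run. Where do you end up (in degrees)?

+143° (split-comp 37° ↓): 295 + 143 = 438 → 438 − 360 = 78°
−90° (square ↓): 78 − 90 = -12 → -12 + 360 = 348°
−120° (triadic ↓): 348 − 120 = 228°
−43° (analog 43° ↓): 228 − 43 = 185°
+40° (analog 40° ↑): 185 + 40 = 225°

225°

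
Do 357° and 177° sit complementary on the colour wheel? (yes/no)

yes

Angular distance: |357 − 177| = 180 = 180°.
Complementary requires 180°.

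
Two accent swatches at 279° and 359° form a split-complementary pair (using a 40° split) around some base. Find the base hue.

139°

The accents sit 40° either side of the complement, so the complement is their short-arc midpoint on the wheel.
Short-arc midpoint of 279° and 359°: 319°.
Base is 180° from the complement: 319 − 180 = 139°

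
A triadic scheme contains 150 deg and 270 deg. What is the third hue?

30°

A triad spaces three hues 120° apart.
The full set is {30°, 150°, 270°}.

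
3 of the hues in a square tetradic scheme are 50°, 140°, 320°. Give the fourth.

230°

A square tetradic scheme places four hues every 90°.
The full set through 50° is {50°, 140°, 230°, 320°}.
Given {50°, 140°, 320°}, the missing hue is 230°.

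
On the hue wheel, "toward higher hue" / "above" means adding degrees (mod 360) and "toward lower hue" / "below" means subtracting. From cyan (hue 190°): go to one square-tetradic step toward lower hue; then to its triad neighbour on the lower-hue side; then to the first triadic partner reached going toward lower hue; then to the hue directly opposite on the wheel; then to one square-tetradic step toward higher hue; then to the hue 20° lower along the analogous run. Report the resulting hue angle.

110°

square ↓ −90°: 190 − 90 = 100°
triadic ↓ −120°: 100 − 120 = -20 → -20 + 360 = 340°
triadic ↓ −120°: 340 − 120 = 220°
complement +180°: 220 + 180 = 400 → 400 − 360 = 40°
square ↑ +90°: 40 + 90 = 130°
analog 20° ↓ −20°: 130 − 20 = 110°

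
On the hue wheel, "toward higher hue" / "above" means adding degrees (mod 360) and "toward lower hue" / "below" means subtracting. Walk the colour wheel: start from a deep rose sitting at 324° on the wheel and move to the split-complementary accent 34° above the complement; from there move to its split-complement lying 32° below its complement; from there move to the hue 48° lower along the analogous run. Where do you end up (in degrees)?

278°

split-comp 34° ↑ +214°: 324 + 214 = 538 → 538 − 360 = 178°
split-comp 32° ↓ +148°: 178 + 148 = 326°
analog 48° ↓ −48°: 326 − 48 = 278°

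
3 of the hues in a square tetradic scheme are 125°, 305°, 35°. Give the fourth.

215°

A square tetradic scheme places four hues every 90°.
The full set through 35° is {35°, 125°, 215°, 305°}.
Given {35°, 125°, 305°}, the missing hue is 215°.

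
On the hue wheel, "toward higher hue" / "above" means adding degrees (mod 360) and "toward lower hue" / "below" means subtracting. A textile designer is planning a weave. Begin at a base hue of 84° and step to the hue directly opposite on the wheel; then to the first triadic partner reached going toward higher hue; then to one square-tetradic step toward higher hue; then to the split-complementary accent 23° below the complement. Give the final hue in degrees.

271°

complement +180°: 84 + 180 = 264°
triadic ↑ +120°: 264 + 120 = 384 → 384 − 360 = 24°
square ↑ +90°: 24 + 90 = 114°
split-comp 23° ↓ +157°: 114 + 157 = 271°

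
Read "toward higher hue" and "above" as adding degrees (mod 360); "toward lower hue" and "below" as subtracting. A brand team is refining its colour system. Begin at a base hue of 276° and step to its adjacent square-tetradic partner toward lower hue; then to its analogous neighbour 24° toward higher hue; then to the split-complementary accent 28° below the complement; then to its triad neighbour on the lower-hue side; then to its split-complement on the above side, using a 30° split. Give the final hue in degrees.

−90° (square ↓): 276 − 90 = 186°
+24° (analog 24° ↑): 186 + 24 = 210°
+152° (split-comp 28° ↓): 210 + 152 = 362 → 362 − 360 = 2°
−120° (triadic ↓): 2 − 120 = -118 → -118 + 360 = 242°
+210° (split-comp 30° ↑): 242 + 210 = 452 → 452 − 360 = 92°

92°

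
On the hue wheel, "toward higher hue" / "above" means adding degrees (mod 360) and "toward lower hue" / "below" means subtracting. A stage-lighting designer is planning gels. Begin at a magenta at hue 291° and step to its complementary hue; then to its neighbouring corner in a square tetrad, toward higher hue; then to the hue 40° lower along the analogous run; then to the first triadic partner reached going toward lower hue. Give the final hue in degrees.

41°

+180° (complement): 291 + 180 = 471 → 471 − 360 = 111°
+90° (square ↑): 111 + 90 = 201°
−40° (analog 40° ↓): 201 − 40 = 161°
−120° (triadic ↓): 161 − 120 = 41°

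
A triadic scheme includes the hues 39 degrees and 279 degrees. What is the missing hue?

159°

A triad places three hues 120° apart.
The full set through 39° is {39°, 159°, 279°}.
Given {39°, 279°}, the missing hue is 159°.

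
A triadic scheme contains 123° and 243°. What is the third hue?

A triad spaces three hues 120° apart.
The full set is {3°, 123°, 243°}.

3°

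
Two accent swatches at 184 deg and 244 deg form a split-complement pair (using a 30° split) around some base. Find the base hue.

The accents sit 30° either side of the complement, so the complement is their short-arc midpoint on the wheel.
Short-arc midpoint of 184° and 244°: 214°.
Base is 180° from the complement: 214 − 180 = 34°

34°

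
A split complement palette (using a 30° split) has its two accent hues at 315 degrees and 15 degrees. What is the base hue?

The accents sit 30° either side of the complement, so the complement is their short-arc midpoint on the wheel.
Short-arc midpoint of 315° and 15°: 345°.
Base is 180° from the complement: 345 − 180 = 165°

165°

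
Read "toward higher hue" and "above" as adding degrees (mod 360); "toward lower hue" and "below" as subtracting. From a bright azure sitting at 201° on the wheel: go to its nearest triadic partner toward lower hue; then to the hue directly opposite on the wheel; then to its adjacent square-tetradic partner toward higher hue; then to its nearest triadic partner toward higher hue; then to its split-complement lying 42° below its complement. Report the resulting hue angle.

triadic ↓ −120°: 201 − 120 = 81°
complement +180°: 81 + 180 = 261°
square ↑ +90°: 261 + 90 = 351°
triadic ↑ +120°: 351 + 120 = 471 → 471 − 360 = 111°
split-comp 42° ↓ +138°: 111 + 138 = 249°

249°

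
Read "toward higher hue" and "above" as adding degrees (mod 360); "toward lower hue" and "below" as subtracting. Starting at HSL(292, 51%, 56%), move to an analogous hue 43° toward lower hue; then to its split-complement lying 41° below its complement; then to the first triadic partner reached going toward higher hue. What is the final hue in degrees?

292 − 43 = 249°   (analog 43° ↓)
249 + 139 = 388 → 388 − 360 = 28°   (split-comp 41° ↓)
28 + 120 = 148°   (triadic ↑)

148°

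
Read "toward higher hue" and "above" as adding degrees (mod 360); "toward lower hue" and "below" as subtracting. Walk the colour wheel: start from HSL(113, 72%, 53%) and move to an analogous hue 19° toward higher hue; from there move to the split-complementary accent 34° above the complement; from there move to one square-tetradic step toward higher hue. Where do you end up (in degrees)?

76°

+19° (analog 19° ↑): 113 + 19 = 132°
+214° (split-comp 34° ↑): 132 + 214 = 346°
+90° (square ↑): 346 + 90 = 436 → 436 − 360 = 76°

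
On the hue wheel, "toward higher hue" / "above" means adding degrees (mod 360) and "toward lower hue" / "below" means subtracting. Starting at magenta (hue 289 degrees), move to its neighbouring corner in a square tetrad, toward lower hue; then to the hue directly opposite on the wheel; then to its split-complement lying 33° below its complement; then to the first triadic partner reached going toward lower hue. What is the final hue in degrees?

46°

−90° (square ↓): 289 − 90 = 199°
+180° (complement): 199 + 180 = 379 → 379 − 360 = 19°
+147° (split-comp 33° ↓): 19 + 147 = 166°
−120° (triadic ↓): 166 − 120 = 46°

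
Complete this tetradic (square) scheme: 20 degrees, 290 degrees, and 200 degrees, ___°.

A square tetradic scheme places four hues every 90°.
The full set through 20° is {20°, 110°, 200°, 290°}.
Given {20°, 200°, 290°}, the missing hue is 110°.

110°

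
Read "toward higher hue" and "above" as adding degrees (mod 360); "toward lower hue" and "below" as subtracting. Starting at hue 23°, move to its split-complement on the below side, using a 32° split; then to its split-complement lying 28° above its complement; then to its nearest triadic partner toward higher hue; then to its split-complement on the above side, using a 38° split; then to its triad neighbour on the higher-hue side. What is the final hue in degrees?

23 + 148 = 171°   (split-comp 32° ↓)
171 + 208 = 379 → 379 − 360 = 19°   (split-comp 28° ↑)
19 + 120 = 139°   (triadic ↑)
139 + 218 = 357°   (split-comp 38° ↑)
357 + 120 = 477 → 477 − 360 = 117°   (triadic ↑)

117°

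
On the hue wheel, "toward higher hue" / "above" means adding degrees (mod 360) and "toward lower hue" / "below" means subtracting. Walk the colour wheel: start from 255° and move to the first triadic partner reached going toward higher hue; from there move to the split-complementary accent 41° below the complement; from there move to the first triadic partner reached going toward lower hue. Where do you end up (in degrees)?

34°

+120° (triadic ↑): 255 + 120 = 375 → 375 − 360 = 15°
+139° (split-comp 41° ↓): 15 + 139 = 154°
−120° (triadic ↓): 154 − 120 = 34°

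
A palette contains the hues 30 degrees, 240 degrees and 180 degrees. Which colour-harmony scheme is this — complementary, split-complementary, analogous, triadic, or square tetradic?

split-complementary

Sort the hues: 30°, 180°, 240°.
Successive gaps around the wheel: 150°, 60°, 150°.
Two 150° gaps and one 60° gap — a base hue opposite a pair of accents 30° either side of its complement — is the split-complementary pattern.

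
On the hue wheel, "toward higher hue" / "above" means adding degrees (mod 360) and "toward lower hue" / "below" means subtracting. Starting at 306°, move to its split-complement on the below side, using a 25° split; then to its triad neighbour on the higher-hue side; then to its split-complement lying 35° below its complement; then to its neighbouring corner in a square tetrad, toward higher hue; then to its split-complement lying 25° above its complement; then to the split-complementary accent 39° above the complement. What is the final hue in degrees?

+155° (split-comp 25° ↓): 306 + 155 = 461 → 461 − 360 = 101°
+120° (triadic ↑): 101 + 120 = 221°
+145° (split-comp 35° ↓): 221 + 145 = 366 → 366 − 360 = 6°
+90° (square ↑): 6 + 90 = 96°
+205° (split-comp 25° ↑): 96 + 205 = 301°
+219° (split-comp 39° ↑): 301 + 219 = 520 → 520 − 360 = 160°

160°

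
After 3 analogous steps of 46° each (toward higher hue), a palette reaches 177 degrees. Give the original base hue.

39°

3 steps of 46° (toward higher hue) give a net shift of +138°.
Start = end − shift: 177 − 138 = 39°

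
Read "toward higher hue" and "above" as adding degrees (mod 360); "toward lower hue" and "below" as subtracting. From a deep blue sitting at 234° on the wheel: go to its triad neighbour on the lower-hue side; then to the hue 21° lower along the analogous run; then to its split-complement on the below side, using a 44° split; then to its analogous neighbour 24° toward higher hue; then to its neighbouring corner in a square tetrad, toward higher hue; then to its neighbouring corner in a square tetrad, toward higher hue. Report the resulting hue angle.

triadic ↓ −120°: 234 − 120 = 114°
analog 21° ↓ −21°: 114 − 21 = 93°
split-comp 44° ↓ +136°: 93 + 136 = 229°
analog 24° ↑ +24°: 229 + 24 = 253°
square ↑ +90°: 253 + 90 = 343°
square ↑ +90°: 343 + 90 = 433 → 433 − 360 = 73°

73°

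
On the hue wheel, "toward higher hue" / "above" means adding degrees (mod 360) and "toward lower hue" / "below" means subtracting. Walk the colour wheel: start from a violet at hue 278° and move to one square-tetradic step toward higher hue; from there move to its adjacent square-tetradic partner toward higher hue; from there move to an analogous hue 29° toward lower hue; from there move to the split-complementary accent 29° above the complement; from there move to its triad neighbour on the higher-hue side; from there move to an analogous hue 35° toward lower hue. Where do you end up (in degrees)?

+90° (square ↑): 278 + 90 = 368 → 368 − 360 = 8°
+90° (square ↑): 8 + 90 = 98°
−29° (analog 29° ↓): 98 − 29 = 69°
+209° (split-comp 29° ↑): 69 + 209 = 278°
+120° (triadic ↑): 278 + 120 = 398 → 398 − 360 = 38°
−35° (analog 35° ↓): 38 − 35 = 3°

3°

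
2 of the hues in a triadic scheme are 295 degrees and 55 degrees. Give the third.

A triad places three hues 120° apart.
The full set through 55° is {55°, 175°, 295°}.
Given {55°, 295°}, the missing hue is 175°.

175°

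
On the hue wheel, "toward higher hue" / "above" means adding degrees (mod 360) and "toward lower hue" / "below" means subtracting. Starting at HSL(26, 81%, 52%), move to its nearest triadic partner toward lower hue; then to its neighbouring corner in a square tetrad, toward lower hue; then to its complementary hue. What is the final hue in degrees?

−120° (triadic ↓): 26 − 120 = -94 → -94 + 360 = 266°
−90° (square ↓): 266 − 90 = 176°
+180° (complement): 176 + 180 = 356°

356°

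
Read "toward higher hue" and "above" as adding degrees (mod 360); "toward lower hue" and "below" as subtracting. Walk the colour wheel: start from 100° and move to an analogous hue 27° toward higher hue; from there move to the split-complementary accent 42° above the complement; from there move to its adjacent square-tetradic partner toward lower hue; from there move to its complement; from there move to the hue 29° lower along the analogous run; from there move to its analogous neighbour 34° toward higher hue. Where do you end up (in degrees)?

100 + 27 = 127°   (analog 27° ↑)
127 + 222 = 349°   (split-comp 42° ↑)
349 − 90 = 259°   (square ↓)
259 + 180 = 439 → 439 − 360 = 79°   (complement)
79 − 29 = 50°   (analog 29° ↓)
50 + 34 = 84°   (analog 34° ↑)

84°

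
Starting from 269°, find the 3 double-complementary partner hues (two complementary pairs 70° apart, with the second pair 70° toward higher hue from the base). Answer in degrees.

339°, 89°, 159°

A rectangular tetradic uses two complementary pairs 70° apart: offsets 0°, 70°, 180°, 250°.
269 + 70 = 339°
269 + 180 = 449 → 449 − 360 = 89°
269 + 250 = 519 → 519 − 360 = 159°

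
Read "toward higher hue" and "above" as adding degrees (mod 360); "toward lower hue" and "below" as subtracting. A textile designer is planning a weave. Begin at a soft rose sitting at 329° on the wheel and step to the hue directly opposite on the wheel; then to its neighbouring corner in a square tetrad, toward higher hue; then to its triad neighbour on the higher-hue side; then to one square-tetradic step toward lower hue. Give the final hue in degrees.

269°

+180° (complement): 329 + 180 = 509 → 509 − 360 = 149°
+90° (square ↑): 149 + 90 = 239°
+120° (triadic ↑): 239 + 120 = 359°
−90° (square ↓): 359 − 90 = 269°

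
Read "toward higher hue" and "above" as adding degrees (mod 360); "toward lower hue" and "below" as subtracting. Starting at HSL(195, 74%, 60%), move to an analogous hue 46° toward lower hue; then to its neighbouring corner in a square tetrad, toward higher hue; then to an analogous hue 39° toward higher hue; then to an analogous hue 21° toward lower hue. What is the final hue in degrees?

257°

−46° (analog 46° ↓): 195 − 46 = 149°
+90° (square ↑): 149 + 90 = 239°
+39° (analog 39° ↑): 239 + 39 = 278°
−21° (analog 21° ↓): 278 − 21 = 257°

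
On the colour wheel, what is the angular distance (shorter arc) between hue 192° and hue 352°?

160°

|192 − 352| = 160.
160 ≤ 180, so the shorter arc is 160°.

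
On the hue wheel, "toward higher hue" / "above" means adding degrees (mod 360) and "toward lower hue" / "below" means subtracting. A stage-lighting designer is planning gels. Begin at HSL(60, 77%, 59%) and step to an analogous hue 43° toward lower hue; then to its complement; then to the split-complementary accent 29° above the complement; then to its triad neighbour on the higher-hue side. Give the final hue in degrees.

166°

60 − 43 = 17°   (analog 43° ↓)
17 + 180 = 197°   (complement)
197 + 209 = 406 → 406 − 360 = 46°   (split-comp 29° ↑)
46 + 120 = 166°   (triadic ↑)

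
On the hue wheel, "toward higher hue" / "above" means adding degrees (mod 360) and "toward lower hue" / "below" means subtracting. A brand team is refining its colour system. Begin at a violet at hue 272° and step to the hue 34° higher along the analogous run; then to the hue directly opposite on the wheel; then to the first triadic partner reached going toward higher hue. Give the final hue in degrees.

analog 34° ↑ +34°: 272 + 34 = 306°
complement +180°: 306 + 180 = 486 → 486 − 360 = 126°
triadic ↑ +120°: 126 + 120 = 246°

246°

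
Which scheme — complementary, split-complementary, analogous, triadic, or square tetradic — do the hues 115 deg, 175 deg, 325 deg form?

Sort the hues: 115°, 175°, 325°.
Successive gaps around the wheel: 60°, 150°, 150°.
Two 150° gaps and one 60° gap — a base hue opposite a pair of accents 30° either side of its complement — is the split-complementary pattern.

split-complementary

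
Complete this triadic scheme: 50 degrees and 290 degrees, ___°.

170°

A triad places three hues 120° apart.
The full set through 50° is {50°, 170°, 290°}.
Given {50°, 290°}, the missing hue is 170°.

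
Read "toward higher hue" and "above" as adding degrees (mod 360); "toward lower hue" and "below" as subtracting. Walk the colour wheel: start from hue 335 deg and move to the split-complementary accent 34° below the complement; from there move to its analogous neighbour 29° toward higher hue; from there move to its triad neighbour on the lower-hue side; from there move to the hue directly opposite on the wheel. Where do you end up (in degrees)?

210°

+146° (split-comp 34° ↓): 335 + 146 = 481 → 481 − 360 = 121°
+29° (analog 29° ↑): 121 + 29 = 150°
−120° (triadic ↓): 150 − 120 = 30°
+180° (complement): 30 + 180 = 210°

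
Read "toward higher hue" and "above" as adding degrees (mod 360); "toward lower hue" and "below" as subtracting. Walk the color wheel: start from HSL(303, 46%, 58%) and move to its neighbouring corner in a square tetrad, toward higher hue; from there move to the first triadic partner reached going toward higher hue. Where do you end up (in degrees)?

+90° (square ↑): 303 + 90 = 393 → 393 − 360 = 33°
+120° (triadic ↑): 33 + 120 = 153°

153°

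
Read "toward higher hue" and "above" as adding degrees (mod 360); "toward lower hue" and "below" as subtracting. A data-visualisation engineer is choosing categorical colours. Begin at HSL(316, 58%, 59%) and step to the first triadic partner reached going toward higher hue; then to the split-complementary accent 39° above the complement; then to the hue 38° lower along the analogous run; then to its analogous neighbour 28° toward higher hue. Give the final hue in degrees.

285°

triadic ↑ +120°: 316 + 120 = 436 → 436 − 360 = 76°
split-comp 39° ↑ +219°: 76 + 219 = 295°
analog 38° ↓ −38°: 295 − 38 = 257°
analog 28° ↑ +28°: 257 + 28 = 285°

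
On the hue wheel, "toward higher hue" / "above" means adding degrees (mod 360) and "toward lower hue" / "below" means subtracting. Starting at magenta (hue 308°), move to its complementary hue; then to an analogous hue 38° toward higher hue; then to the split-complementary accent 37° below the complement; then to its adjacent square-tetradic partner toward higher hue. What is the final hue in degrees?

308 + 180 = 488 → 488 − 360 = 128°   (complement)
128 + 38 = 166°   (analog 38° ↑)
166 + 143 = 309°   (split-comp 37° ↓)
309 + 90 = 399 → 399 − 360 = 39°   (square ↑)

39°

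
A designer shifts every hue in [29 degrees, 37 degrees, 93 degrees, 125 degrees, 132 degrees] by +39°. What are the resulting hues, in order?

29 + 39 = 68°
37 + 39 = 76°
93 + 39 = 132°
125 + 39 = 164°
132 + 39 = 171°

68°, 76°, 132°, 164°, 171°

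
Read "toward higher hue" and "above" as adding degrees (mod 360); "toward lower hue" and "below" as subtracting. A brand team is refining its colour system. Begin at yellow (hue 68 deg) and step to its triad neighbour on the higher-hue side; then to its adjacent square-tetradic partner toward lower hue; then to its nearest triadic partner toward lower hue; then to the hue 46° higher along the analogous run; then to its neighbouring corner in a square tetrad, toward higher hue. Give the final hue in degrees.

114°

triadic ↑ +120°: 68 + 120 = 188°
square ↓ −90°: 188 − 90 = 98°
triadic ↓ −120°: 98 − 120 = -22 → -22 + 360 = 338°
analog 46° ↑ +46°: 338 + 46 = 384 → 384 − 360 = 24°
square ↑ +90°: 24 + 90 = 114°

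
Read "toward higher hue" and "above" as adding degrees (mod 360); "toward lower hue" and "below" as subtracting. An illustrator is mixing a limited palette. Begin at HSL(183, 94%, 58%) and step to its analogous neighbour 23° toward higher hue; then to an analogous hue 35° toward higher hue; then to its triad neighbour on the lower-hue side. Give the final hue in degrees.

121°

+23° (analog 23° ↑): 183 + 23 = 206°
+35° (analog 35° ↑): 206 + 35 = 241°
−120° (triadic ↓): 241 − 120 = 121°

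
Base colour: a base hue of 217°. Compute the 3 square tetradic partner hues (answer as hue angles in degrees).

217 + 90 = 307°
217 + 180 = 397 → 397 − 360 = 37°
217 + 270 = 487 → 487 − 360 = 127°

307°, 37°, 127°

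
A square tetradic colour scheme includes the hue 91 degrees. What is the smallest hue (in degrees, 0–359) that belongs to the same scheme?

A square tetradic scheme places four hues every 90°.
The full set through 91° is {1°, 91°, 181°, 271°}.

1°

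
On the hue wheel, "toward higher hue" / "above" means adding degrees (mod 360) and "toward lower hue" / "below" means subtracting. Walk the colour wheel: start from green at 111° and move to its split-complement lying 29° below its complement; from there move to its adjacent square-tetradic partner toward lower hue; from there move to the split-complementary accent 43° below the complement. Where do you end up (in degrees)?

309°

111 + 151 = 262°   (split-comp 29° ↓)
262 − 90 = 172°   (square ↓)
172 + 137 = 309°   (split-comp 43° ↓)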